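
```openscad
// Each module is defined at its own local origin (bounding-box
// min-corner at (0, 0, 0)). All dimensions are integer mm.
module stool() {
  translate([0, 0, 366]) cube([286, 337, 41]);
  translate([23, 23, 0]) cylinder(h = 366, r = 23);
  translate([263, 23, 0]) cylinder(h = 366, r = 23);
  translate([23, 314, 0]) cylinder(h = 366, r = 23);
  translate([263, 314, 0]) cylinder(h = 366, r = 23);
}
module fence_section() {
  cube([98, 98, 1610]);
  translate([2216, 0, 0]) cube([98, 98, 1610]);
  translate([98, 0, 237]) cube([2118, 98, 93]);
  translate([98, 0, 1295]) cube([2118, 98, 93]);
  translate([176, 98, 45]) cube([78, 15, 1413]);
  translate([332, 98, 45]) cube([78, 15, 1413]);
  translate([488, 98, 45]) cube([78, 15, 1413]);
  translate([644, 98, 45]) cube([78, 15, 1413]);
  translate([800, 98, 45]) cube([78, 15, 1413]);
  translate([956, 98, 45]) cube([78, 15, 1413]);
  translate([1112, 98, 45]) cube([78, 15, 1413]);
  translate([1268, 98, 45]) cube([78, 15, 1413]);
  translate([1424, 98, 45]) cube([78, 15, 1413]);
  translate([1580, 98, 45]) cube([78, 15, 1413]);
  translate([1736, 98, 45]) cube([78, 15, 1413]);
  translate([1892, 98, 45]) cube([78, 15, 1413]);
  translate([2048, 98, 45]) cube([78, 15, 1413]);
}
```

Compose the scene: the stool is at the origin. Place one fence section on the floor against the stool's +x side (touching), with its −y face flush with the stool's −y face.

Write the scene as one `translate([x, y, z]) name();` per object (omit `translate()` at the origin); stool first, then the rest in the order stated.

stool();
translate([286, 0, 0]) fence_section();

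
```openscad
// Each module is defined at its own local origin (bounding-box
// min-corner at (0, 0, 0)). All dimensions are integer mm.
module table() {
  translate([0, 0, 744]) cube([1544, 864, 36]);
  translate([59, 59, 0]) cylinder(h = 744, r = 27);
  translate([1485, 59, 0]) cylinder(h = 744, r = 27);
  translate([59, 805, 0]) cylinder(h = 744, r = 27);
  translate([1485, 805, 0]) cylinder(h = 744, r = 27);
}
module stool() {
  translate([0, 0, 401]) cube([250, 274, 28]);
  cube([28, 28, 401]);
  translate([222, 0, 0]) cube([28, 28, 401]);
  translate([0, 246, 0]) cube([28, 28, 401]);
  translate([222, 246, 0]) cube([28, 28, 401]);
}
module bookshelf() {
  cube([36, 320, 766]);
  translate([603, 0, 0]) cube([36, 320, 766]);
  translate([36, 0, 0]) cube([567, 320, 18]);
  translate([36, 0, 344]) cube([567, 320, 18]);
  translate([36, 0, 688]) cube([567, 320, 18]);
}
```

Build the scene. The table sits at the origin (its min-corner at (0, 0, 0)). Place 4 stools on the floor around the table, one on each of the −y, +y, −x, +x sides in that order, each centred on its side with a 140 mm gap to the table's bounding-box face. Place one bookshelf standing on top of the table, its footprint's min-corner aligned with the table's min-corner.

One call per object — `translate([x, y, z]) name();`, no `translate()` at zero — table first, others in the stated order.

table();
translate([647, -414, 0]) stool();
translate([647, 1004, 0]) stool();
translate([-390, 295, 0]) stool();
translate([1684, 295, 0]) stool();
translate([0, 0, 780]) bookshelf();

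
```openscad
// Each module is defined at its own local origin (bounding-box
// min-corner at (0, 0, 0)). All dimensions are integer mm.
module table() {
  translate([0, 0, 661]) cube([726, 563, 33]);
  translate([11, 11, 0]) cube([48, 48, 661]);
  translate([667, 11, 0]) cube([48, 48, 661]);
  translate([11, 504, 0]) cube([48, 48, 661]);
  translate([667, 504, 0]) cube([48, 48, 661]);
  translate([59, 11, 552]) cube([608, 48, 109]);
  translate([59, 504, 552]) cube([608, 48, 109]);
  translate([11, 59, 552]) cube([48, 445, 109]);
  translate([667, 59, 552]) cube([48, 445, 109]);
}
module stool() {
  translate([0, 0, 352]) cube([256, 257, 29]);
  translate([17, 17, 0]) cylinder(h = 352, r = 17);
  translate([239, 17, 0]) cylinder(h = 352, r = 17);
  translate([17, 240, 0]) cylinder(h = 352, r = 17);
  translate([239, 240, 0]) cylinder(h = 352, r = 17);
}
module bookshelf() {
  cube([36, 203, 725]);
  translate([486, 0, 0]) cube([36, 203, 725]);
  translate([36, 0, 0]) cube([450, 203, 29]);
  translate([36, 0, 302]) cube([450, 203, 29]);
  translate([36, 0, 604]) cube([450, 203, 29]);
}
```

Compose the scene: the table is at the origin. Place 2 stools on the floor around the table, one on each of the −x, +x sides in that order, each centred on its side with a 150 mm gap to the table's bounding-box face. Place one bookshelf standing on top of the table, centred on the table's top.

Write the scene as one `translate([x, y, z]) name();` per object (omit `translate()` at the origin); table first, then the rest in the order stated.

table();
translate([-406, 153, 0]) stool();
translate([876, 153, 0]) stool();
translate([102, 180, 694]) bookshelf();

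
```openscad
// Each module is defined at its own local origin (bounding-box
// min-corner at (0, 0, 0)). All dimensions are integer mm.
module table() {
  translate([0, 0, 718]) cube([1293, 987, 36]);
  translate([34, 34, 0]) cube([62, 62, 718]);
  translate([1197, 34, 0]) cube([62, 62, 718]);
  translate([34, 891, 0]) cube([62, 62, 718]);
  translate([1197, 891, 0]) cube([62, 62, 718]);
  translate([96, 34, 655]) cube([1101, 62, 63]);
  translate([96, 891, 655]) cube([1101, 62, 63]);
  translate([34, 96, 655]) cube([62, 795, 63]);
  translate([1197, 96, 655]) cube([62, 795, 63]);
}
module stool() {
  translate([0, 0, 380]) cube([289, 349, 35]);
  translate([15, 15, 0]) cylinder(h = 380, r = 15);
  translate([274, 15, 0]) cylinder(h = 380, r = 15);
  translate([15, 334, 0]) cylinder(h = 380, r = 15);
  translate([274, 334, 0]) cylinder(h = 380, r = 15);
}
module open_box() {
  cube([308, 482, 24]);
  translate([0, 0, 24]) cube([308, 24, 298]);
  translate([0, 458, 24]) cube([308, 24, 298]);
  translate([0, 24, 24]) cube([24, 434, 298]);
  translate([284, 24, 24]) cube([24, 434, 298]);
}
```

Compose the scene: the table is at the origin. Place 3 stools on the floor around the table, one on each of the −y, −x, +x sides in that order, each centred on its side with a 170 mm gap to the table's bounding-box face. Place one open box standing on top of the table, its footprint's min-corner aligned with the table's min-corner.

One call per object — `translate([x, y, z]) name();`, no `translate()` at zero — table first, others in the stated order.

table();
translate([502, -519, 0]) stool();
translate([-459, 319, 0]) stool();
translate([1463, 319, 0]) stool();
translate([0, 0, 754]) open_box();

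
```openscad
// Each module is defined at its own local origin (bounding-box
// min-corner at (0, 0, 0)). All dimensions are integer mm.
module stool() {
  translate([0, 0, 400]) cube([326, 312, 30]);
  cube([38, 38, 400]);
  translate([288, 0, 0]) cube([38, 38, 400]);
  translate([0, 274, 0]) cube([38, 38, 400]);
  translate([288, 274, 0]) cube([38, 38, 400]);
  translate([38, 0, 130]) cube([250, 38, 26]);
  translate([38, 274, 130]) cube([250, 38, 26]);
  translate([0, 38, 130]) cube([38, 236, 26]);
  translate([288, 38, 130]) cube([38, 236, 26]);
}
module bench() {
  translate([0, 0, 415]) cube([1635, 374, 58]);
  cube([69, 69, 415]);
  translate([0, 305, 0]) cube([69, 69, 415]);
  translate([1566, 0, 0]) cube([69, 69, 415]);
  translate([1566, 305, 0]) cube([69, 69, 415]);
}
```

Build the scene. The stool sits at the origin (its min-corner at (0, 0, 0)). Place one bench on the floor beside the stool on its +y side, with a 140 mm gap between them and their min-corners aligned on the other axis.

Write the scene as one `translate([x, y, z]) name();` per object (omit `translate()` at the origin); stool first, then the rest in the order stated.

stool();
translate([0, 452, 0]) bench();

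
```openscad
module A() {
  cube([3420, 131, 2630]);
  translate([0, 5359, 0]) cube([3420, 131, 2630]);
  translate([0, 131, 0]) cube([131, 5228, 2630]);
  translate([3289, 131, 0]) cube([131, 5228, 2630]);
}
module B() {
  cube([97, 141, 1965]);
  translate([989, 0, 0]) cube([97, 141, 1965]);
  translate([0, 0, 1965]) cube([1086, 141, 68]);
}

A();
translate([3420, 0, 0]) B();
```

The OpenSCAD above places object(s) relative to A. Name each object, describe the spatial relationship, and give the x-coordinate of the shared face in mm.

The house frame's +x face and the door frame's −x face are both at x = 3420 mm.

A is a house frame. B is a door frame. The door frame is against the house frame's +x side, with their −y faces flush. The x-coordinate of the shared face is 3420 mm.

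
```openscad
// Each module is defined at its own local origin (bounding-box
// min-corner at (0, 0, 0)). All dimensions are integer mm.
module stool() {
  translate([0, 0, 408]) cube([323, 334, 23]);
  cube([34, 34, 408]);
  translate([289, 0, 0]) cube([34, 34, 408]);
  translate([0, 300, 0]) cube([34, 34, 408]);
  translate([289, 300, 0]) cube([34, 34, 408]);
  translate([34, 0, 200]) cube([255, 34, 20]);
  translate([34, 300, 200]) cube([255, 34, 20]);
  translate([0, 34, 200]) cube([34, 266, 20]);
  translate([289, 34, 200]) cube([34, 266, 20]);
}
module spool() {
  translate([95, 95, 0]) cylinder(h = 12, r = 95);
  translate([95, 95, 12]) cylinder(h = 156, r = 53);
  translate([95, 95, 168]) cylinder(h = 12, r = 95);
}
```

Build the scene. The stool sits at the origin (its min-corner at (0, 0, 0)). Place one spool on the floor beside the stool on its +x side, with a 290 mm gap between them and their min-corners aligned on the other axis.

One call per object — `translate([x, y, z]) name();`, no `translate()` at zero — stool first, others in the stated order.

stool();
translate([613, 0, 0]) spool();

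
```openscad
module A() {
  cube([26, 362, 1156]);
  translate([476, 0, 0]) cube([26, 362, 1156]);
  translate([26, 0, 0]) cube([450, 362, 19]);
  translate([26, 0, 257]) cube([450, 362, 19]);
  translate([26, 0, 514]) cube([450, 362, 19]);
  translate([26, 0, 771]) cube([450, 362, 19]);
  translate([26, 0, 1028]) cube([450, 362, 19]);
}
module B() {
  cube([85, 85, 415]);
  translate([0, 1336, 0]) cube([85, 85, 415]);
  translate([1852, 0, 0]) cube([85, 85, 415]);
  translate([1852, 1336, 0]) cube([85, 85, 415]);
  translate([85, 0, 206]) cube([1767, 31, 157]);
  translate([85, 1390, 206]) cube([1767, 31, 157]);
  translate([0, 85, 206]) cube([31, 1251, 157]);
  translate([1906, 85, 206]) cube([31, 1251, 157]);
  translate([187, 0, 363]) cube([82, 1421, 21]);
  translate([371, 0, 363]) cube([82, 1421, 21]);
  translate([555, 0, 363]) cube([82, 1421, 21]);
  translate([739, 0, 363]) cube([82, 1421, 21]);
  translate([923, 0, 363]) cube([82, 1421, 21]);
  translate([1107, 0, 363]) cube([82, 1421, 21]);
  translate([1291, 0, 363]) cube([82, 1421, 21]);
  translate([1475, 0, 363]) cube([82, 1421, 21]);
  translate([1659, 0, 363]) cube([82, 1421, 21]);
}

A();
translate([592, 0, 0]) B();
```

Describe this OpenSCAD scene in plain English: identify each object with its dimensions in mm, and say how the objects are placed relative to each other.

A is a bookshelf 502 mm wide overall, 362 mm deep and 1156 mm tall. The two sides are 26 mm thick vertical panels. 5 horizontal shelves of 19 mm thickness span between the inner faces of the sides; the lowest shelf sits on the floor and shelves are stacked with a clear vertical gap of 238 mm between each pair.

B is a bed frame 1937 mm long (x) by 1421 mm wide (y). Four 85×85 mm corner posts, 415 mm tall, at the corners of the footprint. Four rails of 31 mm thickness and 157 mm height run between adjacent posts with their undersides at z = 206 mm, their outer faces flush with the outside of the frame (the two x-running rails run between the posts' inner faces; the two y-running rails run between the posts' inner faces). 9 slats, each 82 mm wide (x) and 21 mm thick, lie across the top of the two x-running rails, running the full 1421 mm width of the frame in y; the slats are evenly spaced along x between the inner faces of the end posts with equal gaps (rounded down to the nearest mm) at the −x end and between each pair — any rounding remainder accumulates at the +x end.

The bed frame is on the floor beside the bookshelf on its +x side.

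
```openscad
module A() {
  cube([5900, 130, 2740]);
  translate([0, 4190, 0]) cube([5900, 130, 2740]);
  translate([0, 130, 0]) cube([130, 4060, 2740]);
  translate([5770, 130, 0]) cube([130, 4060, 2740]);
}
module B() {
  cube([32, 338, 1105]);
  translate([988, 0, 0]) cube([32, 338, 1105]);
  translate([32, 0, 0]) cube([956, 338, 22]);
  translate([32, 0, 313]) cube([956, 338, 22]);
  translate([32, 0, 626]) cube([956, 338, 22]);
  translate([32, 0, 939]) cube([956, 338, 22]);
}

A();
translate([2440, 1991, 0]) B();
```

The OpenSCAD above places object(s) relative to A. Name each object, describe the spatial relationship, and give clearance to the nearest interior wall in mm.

A is a house frame. B is a bookshelf. The bookshelf sits inside the house frame, centred. The clearance to the nearest interior wall is 1861 mm.

Clearances: x = 2310, y = 1861; minimum 1861 mm.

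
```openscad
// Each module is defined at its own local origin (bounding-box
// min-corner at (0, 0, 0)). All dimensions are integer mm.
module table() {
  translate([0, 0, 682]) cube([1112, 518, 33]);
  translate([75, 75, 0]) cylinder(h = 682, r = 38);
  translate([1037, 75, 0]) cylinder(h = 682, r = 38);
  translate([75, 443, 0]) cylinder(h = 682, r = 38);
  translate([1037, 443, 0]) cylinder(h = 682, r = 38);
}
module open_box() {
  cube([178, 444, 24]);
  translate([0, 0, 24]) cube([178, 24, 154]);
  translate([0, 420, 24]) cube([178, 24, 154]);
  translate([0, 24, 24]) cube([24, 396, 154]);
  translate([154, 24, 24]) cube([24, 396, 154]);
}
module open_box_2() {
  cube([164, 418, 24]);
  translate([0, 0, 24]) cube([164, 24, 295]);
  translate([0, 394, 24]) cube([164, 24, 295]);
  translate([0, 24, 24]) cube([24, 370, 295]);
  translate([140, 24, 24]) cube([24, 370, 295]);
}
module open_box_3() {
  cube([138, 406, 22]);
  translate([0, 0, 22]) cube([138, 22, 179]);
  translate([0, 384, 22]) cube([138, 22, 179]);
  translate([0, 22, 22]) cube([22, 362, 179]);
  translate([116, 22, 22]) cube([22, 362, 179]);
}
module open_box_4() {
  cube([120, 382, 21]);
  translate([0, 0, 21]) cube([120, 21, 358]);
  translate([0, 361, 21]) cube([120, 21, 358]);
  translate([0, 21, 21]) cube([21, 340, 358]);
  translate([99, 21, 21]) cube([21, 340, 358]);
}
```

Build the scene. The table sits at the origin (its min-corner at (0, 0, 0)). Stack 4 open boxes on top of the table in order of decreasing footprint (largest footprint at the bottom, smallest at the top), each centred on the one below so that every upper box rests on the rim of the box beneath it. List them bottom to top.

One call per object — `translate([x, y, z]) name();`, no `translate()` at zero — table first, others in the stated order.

table();
translate([467, 37, 715]) open_box();
translate([474, 50, 893]) open_box_2();
translate([487, 56, 1212]) open_box_3();
translate([496, 68, 1413]) open_box_4();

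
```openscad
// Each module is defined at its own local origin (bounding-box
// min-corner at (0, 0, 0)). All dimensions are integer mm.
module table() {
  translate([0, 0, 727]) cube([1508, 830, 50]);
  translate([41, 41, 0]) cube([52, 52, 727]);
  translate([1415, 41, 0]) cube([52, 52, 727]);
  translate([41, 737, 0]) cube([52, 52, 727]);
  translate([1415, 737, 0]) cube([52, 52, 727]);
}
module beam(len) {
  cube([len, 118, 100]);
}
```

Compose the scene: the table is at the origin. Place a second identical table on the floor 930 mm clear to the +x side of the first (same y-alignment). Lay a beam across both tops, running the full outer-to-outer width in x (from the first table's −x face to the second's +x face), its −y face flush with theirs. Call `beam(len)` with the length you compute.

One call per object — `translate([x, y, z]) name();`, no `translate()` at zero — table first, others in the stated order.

table();
translate([2438, 0, 0]) table();
translate([0, 0, 777]) beam(3946);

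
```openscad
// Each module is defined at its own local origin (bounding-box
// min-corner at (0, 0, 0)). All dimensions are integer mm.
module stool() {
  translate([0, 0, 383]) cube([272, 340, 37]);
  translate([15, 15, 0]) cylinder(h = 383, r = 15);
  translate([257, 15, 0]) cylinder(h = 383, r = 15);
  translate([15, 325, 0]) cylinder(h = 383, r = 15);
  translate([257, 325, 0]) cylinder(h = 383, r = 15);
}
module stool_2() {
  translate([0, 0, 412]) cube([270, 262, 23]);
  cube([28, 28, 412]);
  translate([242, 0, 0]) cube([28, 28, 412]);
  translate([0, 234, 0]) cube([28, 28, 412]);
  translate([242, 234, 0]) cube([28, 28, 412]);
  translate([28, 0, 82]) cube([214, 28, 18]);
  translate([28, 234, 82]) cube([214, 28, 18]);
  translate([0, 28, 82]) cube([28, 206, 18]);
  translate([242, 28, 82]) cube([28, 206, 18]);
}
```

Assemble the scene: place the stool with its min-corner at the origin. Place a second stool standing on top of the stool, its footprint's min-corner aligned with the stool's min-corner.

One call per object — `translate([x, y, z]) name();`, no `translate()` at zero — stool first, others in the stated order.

stool();
translate([0, 0, 420]) stool_2();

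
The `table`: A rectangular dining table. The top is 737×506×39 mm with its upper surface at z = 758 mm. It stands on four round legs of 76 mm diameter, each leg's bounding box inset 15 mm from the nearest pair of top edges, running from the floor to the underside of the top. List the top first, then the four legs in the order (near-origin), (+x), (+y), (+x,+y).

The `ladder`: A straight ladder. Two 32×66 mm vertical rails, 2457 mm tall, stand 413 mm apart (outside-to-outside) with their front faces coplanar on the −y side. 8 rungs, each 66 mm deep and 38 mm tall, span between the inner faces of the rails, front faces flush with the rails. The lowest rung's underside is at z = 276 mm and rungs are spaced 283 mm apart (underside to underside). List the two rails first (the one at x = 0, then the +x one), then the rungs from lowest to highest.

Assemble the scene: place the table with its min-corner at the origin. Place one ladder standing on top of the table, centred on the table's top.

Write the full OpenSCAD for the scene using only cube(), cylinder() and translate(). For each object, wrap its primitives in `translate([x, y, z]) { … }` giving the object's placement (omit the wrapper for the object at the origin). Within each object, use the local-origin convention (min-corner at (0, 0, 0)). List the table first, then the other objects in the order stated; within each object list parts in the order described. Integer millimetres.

translate([0, 0, 719]) cube([737, 506, 39]);
translate([53, 53, 0]) cylinder(h = 719, r = 38);
translate([684, 53, 0]) cylinder(h = 719, r = 38);
translate([53, 453, 0]) cylinder(h = 719, r = 38);
translate([684, 453, 0]) cylinder(h = 719, r = 38);
translate([162, 220, 758]) {
  cube([32, 66, 2457]);
  translate([381, 0, 0]) cube([32, 66, 2457]);
  translate([32, 0, 276]) cube([349, 66, 38]);
  translate([32, 0, 559]) cube([349, 66, 38]);
  translate([32, 0, 842]) cube([349, 66, 38]);
  translate([32, 0, 1125]) cube([349, 66, 38]);
  translate([32, 0, 1408]) cube([349, 66, 38]);
  translate([32, 0, 1691]) cube([349, 66, 38]);
  translate([32, 0, 1974]) cube([349, 66, 38]);
  translate([32, 0, 2257]) cube([349, 66, 38]);
}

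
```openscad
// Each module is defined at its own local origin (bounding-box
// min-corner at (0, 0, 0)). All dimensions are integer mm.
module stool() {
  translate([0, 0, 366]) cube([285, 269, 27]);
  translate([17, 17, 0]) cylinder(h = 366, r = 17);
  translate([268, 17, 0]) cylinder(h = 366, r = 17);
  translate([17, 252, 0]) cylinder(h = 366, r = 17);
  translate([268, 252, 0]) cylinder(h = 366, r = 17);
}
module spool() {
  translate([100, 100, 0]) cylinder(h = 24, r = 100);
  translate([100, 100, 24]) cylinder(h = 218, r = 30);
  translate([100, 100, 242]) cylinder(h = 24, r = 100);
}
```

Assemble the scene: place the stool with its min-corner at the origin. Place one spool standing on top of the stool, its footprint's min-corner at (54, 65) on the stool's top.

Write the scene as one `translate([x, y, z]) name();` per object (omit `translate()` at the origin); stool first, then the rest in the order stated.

stool();
translate([54, 65, 393]) spool();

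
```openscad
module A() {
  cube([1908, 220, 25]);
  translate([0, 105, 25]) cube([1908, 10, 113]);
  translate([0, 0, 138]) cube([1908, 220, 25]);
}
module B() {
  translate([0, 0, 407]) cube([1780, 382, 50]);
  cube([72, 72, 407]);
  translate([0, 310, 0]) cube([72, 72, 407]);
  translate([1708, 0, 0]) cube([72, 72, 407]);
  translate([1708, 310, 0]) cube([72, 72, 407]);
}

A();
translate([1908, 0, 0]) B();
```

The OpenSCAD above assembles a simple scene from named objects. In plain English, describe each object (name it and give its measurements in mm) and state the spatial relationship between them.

A is an I-beam lying along x, 1908 mm long. Overall section height 163 mm. Two flanges 220 mm wide (y) and 25 mm thick, one on the floor and one at the top; a web 10 mm thick runs between them, centred on the flange width.

B is a bench: a 1780×382 mm seat slab, 50 mm thick, top at z = 457 mm, on four 72×72 mm square legs flush with the seat corners and standing on z = 0.

The bench is against the I-beam's +x side, with their −y faces flush.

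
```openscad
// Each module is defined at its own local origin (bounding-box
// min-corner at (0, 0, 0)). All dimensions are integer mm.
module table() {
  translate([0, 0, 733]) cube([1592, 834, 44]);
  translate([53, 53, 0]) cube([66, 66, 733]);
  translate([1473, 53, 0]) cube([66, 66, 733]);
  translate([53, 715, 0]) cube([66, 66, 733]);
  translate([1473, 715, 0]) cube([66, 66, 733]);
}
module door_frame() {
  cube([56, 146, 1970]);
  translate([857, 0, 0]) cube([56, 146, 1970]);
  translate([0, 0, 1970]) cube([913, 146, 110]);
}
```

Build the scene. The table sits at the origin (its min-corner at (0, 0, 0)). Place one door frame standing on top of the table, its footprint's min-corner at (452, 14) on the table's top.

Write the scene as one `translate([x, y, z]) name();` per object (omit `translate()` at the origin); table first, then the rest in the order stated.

table();
translate([452, 14, 777]) door_frame();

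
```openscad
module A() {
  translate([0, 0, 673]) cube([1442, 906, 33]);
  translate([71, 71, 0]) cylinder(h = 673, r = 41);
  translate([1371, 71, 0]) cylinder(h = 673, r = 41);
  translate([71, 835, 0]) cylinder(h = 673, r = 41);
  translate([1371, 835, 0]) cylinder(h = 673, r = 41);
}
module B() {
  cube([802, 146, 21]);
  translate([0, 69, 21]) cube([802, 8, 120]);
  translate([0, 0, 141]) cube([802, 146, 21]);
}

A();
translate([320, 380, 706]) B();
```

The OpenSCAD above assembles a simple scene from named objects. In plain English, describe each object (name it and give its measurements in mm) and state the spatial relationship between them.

A is a rectangular dining table. The top is 1442×906×33 mm with its upper surface at z = 706 mm. It stands on four round legs of 82 mm diameter, each leg's bounding box inset 30 mm from the nearest pair of top edges, running from the floor to the underside of the top.

B is an I-beam lying along x, 802 mm long. Overall section height 162 mm. Two flanges 146 mm wide (y) and 21 mm thick, one on the floor and one at the top; a web 8 mm thick runs between them, centred on the flange width.

The I-beam is on top of the table, centred.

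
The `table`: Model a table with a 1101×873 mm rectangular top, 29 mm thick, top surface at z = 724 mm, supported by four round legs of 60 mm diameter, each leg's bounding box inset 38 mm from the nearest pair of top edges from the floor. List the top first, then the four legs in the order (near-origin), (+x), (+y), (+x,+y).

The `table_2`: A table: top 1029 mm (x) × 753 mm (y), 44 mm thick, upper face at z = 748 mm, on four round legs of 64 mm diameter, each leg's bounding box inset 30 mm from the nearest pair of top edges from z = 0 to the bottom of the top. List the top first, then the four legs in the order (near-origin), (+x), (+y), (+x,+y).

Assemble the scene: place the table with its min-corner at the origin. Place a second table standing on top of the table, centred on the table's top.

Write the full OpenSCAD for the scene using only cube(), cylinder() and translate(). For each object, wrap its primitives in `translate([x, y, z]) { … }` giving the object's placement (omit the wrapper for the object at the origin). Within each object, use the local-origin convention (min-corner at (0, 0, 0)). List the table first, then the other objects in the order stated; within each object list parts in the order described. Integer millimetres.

translate([0, 0, 695]) cube([1101, 873, 29]);
translate([68, 68, 0]) cylinder(h = 695, r = 30);
translate([1033, 68, 0]) cylinder(h = 695, r = 30);
translate([68, 805, 0]) cylinder(h = 695, r = 30);
translate([1033, 805, 0]) cylinder(h = 695, r = 30);
translate([36, 60, 724]) {
  translate([0, 0, 704]) cube([1029, 753, 44]);
  translate([62, 62, 0]) cylinder(h = 704, r = 32);
  translate([967, 62, 0]) cylinder(h = 704, r = 32);
  translate([62, 691, 0]) cylinder(h = 704, r = 32);
  translate([967, 691, 0]) cylinder(h = 704, r = 32);
}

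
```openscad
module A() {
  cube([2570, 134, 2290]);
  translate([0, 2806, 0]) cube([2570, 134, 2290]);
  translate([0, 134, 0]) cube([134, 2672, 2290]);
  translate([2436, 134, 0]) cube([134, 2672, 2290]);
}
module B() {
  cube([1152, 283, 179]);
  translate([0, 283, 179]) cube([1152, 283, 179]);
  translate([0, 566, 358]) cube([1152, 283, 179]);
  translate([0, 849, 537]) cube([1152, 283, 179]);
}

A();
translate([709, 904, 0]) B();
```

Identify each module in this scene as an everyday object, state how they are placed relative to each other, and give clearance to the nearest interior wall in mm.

A is a house frame. B is a staircase. The staircase sits inside the house frame, centred. The clearance to the nearest interior wall is 575 mm.

Clearances: x = 575, y = 770; minimum 575 mm.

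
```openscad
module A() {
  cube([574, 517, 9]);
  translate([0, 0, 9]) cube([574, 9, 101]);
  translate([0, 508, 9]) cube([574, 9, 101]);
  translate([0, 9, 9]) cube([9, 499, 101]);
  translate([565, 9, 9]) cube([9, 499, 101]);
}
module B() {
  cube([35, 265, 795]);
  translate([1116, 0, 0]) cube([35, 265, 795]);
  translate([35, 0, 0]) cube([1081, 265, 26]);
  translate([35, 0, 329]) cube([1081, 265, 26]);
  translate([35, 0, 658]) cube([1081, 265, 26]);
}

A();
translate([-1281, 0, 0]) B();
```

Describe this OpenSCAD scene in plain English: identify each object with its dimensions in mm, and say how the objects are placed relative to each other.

A is an open storage box with external size 574×517×110 mm and wall thickness 9 mm (the base is also 9 mm thick). The base covers the whole footprint; the four walls stand on the base, with the y-facing walls full-width and the x-facing walls fitting between their inner faces.

B is an open bookshelf. Two side panels, each 35 mm thick, 265 mm deep and 795 mm tall, stand 1151 mm apart (outside-to-outside). Between them sit 3 shelves, each 26 mm thick and 265 mm deep, spanning the full gap between the sides. The bottom shelf rests on the floor (its underside at z = 0) and the clear gap between one shelf's top and the next shelf's underside is 303 mm.

The bookshelf is on the floor beside the open box on its −x side.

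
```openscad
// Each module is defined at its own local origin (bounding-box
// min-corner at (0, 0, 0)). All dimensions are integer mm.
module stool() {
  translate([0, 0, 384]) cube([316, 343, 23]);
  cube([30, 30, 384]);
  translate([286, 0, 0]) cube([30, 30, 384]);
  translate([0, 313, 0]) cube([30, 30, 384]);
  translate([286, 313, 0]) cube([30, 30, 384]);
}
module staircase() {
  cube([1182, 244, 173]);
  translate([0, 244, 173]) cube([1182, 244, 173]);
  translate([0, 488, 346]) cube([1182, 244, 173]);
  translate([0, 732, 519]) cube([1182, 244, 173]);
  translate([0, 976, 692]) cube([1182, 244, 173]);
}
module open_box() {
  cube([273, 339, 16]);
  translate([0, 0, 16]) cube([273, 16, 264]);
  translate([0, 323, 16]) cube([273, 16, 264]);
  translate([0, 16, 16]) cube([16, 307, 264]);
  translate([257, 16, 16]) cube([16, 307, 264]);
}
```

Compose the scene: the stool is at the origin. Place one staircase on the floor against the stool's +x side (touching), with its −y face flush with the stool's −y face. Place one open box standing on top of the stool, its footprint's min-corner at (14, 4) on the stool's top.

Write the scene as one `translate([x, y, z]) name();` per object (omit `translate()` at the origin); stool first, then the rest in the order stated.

stool();
translate([316, 0, 0]) staircase();
translate([14, 4, 407]) open_box();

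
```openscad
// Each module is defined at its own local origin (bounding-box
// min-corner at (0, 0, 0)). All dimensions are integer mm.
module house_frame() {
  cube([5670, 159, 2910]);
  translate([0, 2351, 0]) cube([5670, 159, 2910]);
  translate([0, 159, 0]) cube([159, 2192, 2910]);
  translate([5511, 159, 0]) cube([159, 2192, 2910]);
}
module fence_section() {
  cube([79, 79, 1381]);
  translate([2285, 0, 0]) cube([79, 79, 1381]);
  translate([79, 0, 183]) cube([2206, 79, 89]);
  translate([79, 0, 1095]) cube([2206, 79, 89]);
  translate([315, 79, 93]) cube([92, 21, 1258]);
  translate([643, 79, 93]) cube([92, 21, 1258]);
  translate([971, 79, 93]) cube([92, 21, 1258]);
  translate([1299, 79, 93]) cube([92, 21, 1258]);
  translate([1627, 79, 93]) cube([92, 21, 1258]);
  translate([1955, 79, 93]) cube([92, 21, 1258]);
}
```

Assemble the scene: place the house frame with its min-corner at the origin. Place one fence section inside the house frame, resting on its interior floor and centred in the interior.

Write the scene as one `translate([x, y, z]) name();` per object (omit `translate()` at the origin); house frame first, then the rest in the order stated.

house_frame();
translate([1653, 1205, 0]) fence_section();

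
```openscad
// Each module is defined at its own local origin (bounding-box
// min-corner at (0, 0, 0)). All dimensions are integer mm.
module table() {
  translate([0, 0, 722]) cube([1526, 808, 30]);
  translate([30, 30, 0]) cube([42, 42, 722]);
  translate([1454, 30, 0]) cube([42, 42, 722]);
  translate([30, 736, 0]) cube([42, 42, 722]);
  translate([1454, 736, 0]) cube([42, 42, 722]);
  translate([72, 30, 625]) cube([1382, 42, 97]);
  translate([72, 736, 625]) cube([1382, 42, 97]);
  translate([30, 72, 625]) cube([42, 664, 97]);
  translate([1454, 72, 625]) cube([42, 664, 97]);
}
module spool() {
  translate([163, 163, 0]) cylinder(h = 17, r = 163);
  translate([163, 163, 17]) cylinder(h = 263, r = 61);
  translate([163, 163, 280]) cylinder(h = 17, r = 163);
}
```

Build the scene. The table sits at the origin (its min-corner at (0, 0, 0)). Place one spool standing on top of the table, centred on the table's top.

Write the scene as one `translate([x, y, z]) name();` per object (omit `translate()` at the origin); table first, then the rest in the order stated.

table();
translate([600, 241, 752]) spool();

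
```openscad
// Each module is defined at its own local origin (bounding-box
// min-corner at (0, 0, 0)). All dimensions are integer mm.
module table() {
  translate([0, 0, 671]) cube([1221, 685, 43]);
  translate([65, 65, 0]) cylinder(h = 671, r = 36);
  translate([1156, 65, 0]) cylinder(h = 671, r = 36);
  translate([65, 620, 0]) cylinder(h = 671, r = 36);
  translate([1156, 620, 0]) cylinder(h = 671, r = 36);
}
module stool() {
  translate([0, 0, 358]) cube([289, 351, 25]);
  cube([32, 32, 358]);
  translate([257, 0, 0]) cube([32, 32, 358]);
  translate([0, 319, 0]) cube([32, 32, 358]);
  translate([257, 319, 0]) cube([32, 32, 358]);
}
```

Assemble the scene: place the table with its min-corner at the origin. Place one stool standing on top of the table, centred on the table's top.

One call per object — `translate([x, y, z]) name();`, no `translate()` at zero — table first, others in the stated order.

table();
translate([466, 167, 714]) stool();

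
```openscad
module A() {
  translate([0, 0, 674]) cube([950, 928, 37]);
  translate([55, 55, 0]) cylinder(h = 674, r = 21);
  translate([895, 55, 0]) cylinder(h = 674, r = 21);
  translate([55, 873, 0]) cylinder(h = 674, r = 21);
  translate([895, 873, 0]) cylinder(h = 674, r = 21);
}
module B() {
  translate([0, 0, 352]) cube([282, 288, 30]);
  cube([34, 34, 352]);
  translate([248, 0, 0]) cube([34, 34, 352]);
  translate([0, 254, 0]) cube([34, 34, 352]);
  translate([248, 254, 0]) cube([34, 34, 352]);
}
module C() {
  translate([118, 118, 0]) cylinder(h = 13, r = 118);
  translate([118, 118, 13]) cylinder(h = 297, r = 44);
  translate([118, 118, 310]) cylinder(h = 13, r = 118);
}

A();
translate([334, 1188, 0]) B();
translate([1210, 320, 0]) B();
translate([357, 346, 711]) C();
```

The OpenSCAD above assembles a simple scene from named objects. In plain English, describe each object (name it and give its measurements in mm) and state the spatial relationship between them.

A is a rectangular dining table. The top is 950×928×37 mm with its upper surface at z = 711 mm. It stands on four round legs of 42 mm diameter, each leg's bounding box inset 34 mm from the nearest pair of top edges, running from the floor to the underside of the top.

B is a simple wooden stool: a rectangular seat 282 mm (x) by 288 mm (y), 30 mm thick, top face at z = 382 mm, on four square legs, each 34×34 mm in cross-section. The legs rest on z = 0, each flush with a corner of the seat.

C is a spool: two coaxial disc flanges of radius 118 mm and thickness 13 mm, joined by a core cylinder of radius 44 mm and height 297 mm. The lower flange rests on z = 0 and the three cylinders share a vertical axis.

Two stools sit around the table at the +y, +x sides. The spool is on top of the table, centred.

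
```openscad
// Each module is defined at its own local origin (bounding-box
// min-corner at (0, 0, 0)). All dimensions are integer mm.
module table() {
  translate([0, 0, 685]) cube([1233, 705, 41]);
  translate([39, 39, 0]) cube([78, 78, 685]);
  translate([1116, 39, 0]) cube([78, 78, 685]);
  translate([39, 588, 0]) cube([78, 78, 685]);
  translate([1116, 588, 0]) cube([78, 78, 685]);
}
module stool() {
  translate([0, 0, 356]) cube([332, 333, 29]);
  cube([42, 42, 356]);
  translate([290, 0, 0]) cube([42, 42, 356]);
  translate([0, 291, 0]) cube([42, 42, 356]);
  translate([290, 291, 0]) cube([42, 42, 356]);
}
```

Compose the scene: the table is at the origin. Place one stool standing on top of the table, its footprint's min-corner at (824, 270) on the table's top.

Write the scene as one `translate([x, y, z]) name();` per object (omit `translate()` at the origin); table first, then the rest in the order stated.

table();
translate([824, 270, 726]) stool();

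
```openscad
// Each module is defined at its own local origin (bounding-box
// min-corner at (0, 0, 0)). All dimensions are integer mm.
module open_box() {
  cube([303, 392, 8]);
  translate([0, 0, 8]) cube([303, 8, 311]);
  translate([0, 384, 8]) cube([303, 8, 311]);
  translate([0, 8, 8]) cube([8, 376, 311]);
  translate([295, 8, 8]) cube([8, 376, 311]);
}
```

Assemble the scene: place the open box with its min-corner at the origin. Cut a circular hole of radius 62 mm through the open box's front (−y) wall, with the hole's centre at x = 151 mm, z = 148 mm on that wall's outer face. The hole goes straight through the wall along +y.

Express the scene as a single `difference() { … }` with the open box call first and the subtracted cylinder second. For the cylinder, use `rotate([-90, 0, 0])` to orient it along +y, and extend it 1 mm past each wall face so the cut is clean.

difference() {
  open_box();
  translate([151, -1, 148]) rotate([-90, 0, 0]) cylinder(h = 10, r = 62);
}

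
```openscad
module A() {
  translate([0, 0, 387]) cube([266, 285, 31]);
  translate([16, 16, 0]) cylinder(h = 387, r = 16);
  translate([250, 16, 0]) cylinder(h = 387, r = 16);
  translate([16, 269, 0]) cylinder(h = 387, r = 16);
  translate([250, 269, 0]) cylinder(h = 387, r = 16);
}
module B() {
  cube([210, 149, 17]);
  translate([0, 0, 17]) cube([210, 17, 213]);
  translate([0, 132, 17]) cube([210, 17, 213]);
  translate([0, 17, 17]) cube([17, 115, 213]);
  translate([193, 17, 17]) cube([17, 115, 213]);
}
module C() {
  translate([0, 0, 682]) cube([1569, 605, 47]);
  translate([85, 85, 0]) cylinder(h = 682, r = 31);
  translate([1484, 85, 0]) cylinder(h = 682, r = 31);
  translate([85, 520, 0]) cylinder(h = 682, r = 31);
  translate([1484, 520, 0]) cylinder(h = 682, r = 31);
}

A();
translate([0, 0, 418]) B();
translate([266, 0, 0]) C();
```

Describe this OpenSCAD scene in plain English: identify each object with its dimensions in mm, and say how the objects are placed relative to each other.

A is a simple wooden stool: a rectangular seat 266 mm (x) by 285 mm (y), 31 mm thick, top face at z = 418 mm, on four round legs, each 32 mm in diameter. The legs rest on z = 0, each leg's axis is inset half a diameter from the nearest pair of seat edges (so the leg's bounding box is flush with the corner).

B is an open storage box with external size 210×149×230 mm and wall thickness 17 mm (the base is also 17 mm thick). The base covers the whole footprint; the four walls stand on the base, with the y-facing walls full-width and the x-facing walls fitting between their inner faces.

C is a table: top 1569 mm (x) × 605 mm (y), 47 mm thick, upper face at z = 729 mm, on four round legs of 62 mm diameter, each leg's bounding box inset 54 mm from the nearest pair of top edges, running from z = 0 to the bottom of the top.

The open box is on top of the stool. The table is against the stool's +x side, with their −y faces flush.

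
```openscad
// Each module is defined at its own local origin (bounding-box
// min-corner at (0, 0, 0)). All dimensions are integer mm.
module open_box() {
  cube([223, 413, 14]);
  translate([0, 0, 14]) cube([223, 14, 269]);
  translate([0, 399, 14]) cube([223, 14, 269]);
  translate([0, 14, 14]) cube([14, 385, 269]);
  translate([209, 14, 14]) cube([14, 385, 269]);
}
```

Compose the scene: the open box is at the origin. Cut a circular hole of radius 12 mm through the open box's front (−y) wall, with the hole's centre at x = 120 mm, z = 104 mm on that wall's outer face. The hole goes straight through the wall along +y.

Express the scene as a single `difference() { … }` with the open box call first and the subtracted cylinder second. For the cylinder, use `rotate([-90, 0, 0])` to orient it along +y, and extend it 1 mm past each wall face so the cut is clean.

difference() {
  open_box();
  translate([120, -1, 104]) rotate([-90, 0, 0]) cylinder(h = 16, r = 12);
}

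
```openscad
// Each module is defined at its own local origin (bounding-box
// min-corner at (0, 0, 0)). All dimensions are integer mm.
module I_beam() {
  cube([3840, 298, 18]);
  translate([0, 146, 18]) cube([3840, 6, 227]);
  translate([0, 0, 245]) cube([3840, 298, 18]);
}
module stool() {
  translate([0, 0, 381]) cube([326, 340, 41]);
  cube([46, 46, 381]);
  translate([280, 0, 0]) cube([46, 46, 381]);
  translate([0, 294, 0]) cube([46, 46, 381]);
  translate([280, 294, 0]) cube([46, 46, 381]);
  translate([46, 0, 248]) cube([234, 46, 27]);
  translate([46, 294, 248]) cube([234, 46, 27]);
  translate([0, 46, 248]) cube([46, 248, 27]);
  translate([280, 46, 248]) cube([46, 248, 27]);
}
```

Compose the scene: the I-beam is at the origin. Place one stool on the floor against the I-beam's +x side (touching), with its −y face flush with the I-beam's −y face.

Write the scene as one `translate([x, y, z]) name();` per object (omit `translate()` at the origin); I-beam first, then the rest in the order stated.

I_beam();
translate([3840, 0, 0]) stool();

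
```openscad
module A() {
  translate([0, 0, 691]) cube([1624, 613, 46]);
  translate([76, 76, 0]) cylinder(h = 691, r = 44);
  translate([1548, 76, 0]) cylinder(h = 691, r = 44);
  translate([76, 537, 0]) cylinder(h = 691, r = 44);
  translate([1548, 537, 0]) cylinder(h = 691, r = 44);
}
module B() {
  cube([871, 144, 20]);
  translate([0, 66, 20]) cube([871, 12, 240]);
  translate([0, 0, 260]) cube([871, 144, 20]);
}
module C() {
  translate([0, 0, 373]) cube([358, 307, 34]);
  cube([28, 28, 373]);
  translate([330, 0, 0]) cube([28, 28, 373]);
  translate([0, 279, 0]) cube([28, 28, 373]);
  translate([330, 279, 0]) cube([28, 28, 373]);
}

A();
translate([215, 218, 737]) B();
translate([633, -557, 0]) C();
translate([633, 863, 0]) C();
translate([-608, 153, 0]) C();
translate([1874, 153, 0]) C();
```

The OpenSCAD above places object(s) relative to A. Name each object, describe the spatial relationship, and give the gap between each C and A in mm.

A is a table. B is an I-beam. C is a stool. The I-beam is on top of the table. Four stools sit around the table at the −y, +y, −x, +x sides. The gap between each stool and the table is 250 mm.

Each stool's nearest face is 250 mm from the table's bounding box.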